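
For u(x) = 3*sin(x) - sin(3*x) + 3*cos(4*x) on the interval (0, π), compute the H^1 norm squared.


||u||_{H^1(0,π)}^2 = 1632/35 + 181*π/2

u'(x) = -12*sin(4*x) + 3*cos(x) - 3*cos(3*x).
Expand u² and (u')² and integrate term by term on (0, π), using: for integers n ≥ 1, ∫_0^π sin²(nx) dx = ∫_0^π cos²(nx) dx = π/2; for n ≠ n', ∫_0^π sin(nx)sin(n'x) dx = ∫_0^π cos(nx)cos(n'x) dx = 0; and by product-to-sum, ∫_0^π sin(nx)cos(n'x) dx = ½∫_0^π [sin((n+n')x) + sin((n−n')x)] dx, which is 0 when n+n' is even and 2n/(n²−n'²) when n+n' is odd (it need not vanish on (0, π)).
  u² squared terms: (-1)²·∫sin(3x)² dx = 1·π/2 = π/2;  (3)²·∫cos(4x)² dx = 9·π/2 = 9*π/2;  (3)²·∫sin(x)² dx = 9·π/2 = 9*π/2.
  u² cross terms: 2·(-1)·(3)·∫sin(3x)·cos(4x) dx = -6·(-6/7) = 36/7;  2·(-1)·(3)·∫sin(3x)·sin(x) dx = -6·(0) = 0;  2·(3)·(3)·∫cos(4x)·sin(x) dx = 18·(-2/15) = -12/5.
  So ∫_0^π u² dx = π/2 + 9*π/2 + 9*π/2 + 36/7 + 0 − 12/5 = 96/35 + 19*π/2.
  (u')² squared terms: (-12)²·∫sin(4x)² dx = 144·π/2 = 72*π;  (-3)²·∫cos(3x)² dx = 9·π/2 = 9*π/2;  (3)²·∫cos(x)² dx = 9·π/2 = 9*π/2.
  (u')² cross terms: 2·(-12)·(-3)·∫sin(4x)·cos(3x) dx = 72·(8/7) = 576/7;  2·(-12)·(3)·∫sin(4x)·cos(x) dx = -72·(8/15) = -192/5;  2·(-3)·(3)·∫cos(3x)·cos(x) dx = -18·(0) = 0.
  So ∫_0^π (u')² dx = 72*π + 9*π/2 + 9*π/2 + 576/7 − 192/5 + 0 = 1536/35 + 81*π.
||u||_{H^1}^2 = (96/35 + 19*π/2) + (1536/35 + 81*π) = 1632/35 + 181*π/2.


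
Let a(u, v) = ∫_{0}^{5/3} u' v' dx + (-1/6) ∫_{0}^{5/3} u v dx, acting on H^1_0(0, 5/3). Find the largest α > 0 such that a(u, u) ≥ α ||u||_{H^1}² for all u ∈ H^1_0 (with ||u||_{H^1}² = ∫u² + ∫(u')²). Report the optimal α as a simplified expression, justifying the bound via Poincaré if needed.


α = (-25 + 54*π^2)/(6*(25 + 9*π^2))

Coercivity of a(·,·) on H^1_0(0, 5/3) means a(u, u) ≥ α ||u||_{H^1}² for every u ∈ H^1_0.
The interval has length L = 5/3, and Poincaré/coercivity depend only on L. Here a(u, u) = ∫(u')² + (-1/6)·∫u².
Here c = -1/6 < 0 with |c| < (π/L)² = 9*π^2/25, so coercivity still holds. The condition a(u,u) ≥ α||u||_{H^1}² reads (1−α)∫(u')² ≥ (α−c)∫u². Any admissible α is ≤ 1 (rapidly oscillating u have ∫u²/∫(u')² → 0), and α = 1 would force 0 ≥ (1−c)∫u², impossible since c < 1; so 1−α > 0. By the sharp Poincaré inequality on H^1_0 of an interval of length L, ∫(u')² ≥ (π/L)²∫u² with equality for the first sine mode sin(π(x−x₀)/L) (x₀ the left endpoint), so the inequality holds for all u iff (1−α)(π/L)² ≥ α − c, i.e. α ≤ ((π/L)² + c)/((π/L)² + 1) = (1 + c(L/π)²)/(1 + (L/π)²). (Direct route, valid since c ≤ 0: Poincaré gives c∫u² ≥ c(L/π)²∫(u')², so a(u,u) ≥ (1 + c(L/π)²)∫(u')², while ||u||_{H^1}² ≤ (1 + (L/π)²)∫(u')²; dividing yields the same α.) With (π/L)² = 9*π^2/25 and c = -1/6, the largest admissible constant is α = ((π/L)² + c)/((π/L)² + 1).
Simplifying, α = (-25 + 54*π^2)/(6*(25 + 9*π^2)).


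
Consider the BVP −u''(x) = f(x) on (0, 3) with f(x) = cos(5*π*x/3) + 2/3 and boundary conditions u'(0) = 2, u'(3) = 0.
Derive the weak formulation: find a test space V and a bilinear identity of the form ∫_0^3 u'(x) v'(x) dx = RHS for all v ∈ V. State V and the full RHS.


V = H^1(0, 3) (v unrestricted at boundary; u is determined up to an additive constant); weak form: ∫_0^3 u'v' dx = ∫_0^3 (cos(5*π*x/3) + 2/3) v dx − 2·v(0) for all v ∈ V.

Multiply both sides by a test function v and integrate from 0 to 3:
  ∫_0^3 −u''(x) v(x) dx = ∫_0^3 f(x) v(x) dx.
Integrate the LHS by parts once:
  ∫_0^3 −u'' v dx = −[u'(x) v(x)]_0^3 + ∫_0^3 u'(x) v'(x) dx.
Thus ∫_0^3 u'(x) v'(x) dx = ∫_0^3 f(x) v(x) dx + [u'(x) v(x)]_0^3.
Choose V so that boundary terms are either known or forced to vanish.
u has inhomogeneous Neumann u'(0) = 2, u'(3) = 0. [u' v]_0^3 = (0)·v(3) − (2)·v(0) = − 2·v(0). Take V = H^1(0, 3); boundary term becomes part of RHS.
Weak formulation: find u (satisfying any essential BC) such that ∫_0^3 u'(x) v'(x) dx = ∫_0^3 f v dx − 2·v(0) for all v ∈ V (Neumann data are natural BCs: they enter the RHS as boundary terms).
Substituting f(x) = cos(5*π*x/3) + 2/3, the right-hand side is ∫_0^3 (cos(5*π*x/3) + 2/3) v dx − 2·v(0).
Compatibility check (pure Neumann): taking v ≡ 1 ∈ V gives 0 = ∫_0^3 f dx + (0) − (2), i.e. ∫_0^3 f dx must equal u'(0) − u'(3) = 2. Indeed ∫_0^3 (cos(5*π*x/3) + 2/3) dx = 2, so the data are compatible. The solution is then unique only up to an additive constant (fix it e.g. by requiring ∫_0^3 u dx = 0).


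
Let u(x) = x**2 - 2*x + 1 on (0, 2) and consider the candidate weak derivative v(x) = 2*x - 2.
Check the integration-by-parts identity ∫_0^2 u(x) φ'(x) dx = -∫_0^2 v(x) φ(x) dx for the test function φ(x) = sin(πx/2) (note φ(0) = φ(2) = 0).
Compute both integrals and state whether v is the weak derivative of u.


LHS = 0, RHS = 0. Yes, v = u' weakly.

u(x) = x**2 - 2*x + 1, classical derivative u'(x) = 2*x - 2.
φ(x) = sin(πx/2), so φ'(x) = π*cos(π*x/2)/2.
Note φ(0) = φ(2) = 0, so the boundary term u·φ vanishes.
LHS = ∫_0^2 u(x) φ'(x) dx = ∫_0^2 (π*x^2*cos(π*x/2)/2 - π*x*cos(π*x/2) + π*cos(π*x/2)/2) dx. Term by term:
  ∫_0^2 π*cos(π*x/2)/2 dx = 0;  ∫_0^2 π*x^2*cos(π*x/2)/2 dx = -8/π;  ∫_0^2 -π*x*cos(π*x/2) dx = 8/π.
Sum: 0 − 8/π + 8/π = 0.
So LHS = 0.
∫_0^2 v(x) φ(x) dx = ∫_0^2 (2*x*sin(π*x/2) - 2*sin(π*x/2)) dx. Term by term:
  ∫_0^2 -2*sin(π*x/2) dx = -8/π;  ∫_0^2 2*x*sin(π*x/2) dx = 8/π.
Sum: -8/π + 8/π = 0.
So RHS = -∫_0^2 v(x) φ(x) dx = 0.
LHS = RHS, so the identity holds for this test φ.
Moreover u is smooth here and v(x) = u'(x) = 2*x - 2 pointwise, so the identity holds for every test function. Hence v is the weak derivative of u.


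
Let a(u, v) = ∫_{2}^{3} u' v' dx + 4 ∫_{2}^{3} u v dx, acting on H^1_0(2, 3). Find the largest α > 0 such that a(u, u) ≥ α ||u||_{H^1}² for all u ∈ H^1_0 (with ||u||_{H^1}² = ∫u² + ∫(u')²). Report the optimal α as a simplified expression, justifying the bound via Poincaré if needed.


α = 1

Coercivity of a(·,·) on H^1_0(2, 3) means a(u, u) ≥ α ||u||_{H^1}² for every u ∈ H^1_0.
The interval has length L = 1, and Poincaré/coercivity depend only on L. Here a(u, u) = ∫(u')² + (4)·∫u².
Here c = 4 ≥ 1, so a(u,u) = ∫(u')² + c∫u² ≥ ∫(u')² + ∫u² = ||u||_{H^1}², i.e. α = 1 works. No larger α is possible: a(u,u) ≥ α||u||_{H^1}² means (1−α)∫(u')² ≥ (α−c)∫u², and for the modes u_n = sin(nπ(x−x₀)/L) (x₀ the left endpoint) one has ∫u_n²/∫(u_n')² = (L/(nπ))² → 0, so a(u_n,u_n)/||u_n||_{H^1}² → 1. Hence the optimal constant is α = 1.
Therefore α = 1.


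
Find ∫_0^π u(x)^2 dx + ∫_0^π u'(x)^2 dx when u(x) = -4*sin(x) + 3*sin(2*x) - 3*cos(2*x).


||u||_{H^1(0,π)}^2 = -80 + 61*π

u'(x) = 6*sin(2*x) - 4*cos(x) + 6*cos(2*x).
Expand u² and (u')² and integrate term by term on (0, π), using: for integers n ≥ 1, ∫_0^π sin²(nx) dx = ∫_0^π cos²(nx) dx = π/2; for n ≠ n', ∫_0^π sin(nx)sin(n'x) dx = ∫_0^π cos(nx)cos(n'x) dx = 0; and by product-to-sum, ∫_0^π sin(nx)cos(n'x) dx = ½∫_0^π [sin((n+n')x) + sin((n−n')x)] dx, which is 0 when n+n' is even and 2n/(n²−n'²) when n+n' is odd (it need not vanish on (0, π)).
  u² squared terms: (-4)²·∫sin(x)² dx = 16·π/2 = 8*π;  (-3)²·∫cos(2x)² dx = 9·π/2 = 9*π/2;  (3)²·∫sin(2x)² dx = 9·π/2 = 9*π/2.
  u² cross terms: 2·(-4)·(-3)·∫sin(x)·cos(2x) dx = 24·(-2/3) = -16;  2·(-4)·(3)·∫sin(x)·sin(2x) dx = -24·(0) = 0;  2·(-3)·(3)·∫cos(2x)·sin(2x) dx = -18·(0) = 0.
  So ∫_0^π u² dx = 8*π + 9*π/2 + 9*π/2 − 16 + 0 + 0 = -16 + 17*π.
  (u')² squared terms: (-4)²·∫cos(x)² dx = 16·π/2 = 8*π;  (6)²·∫cos(2x)² dx = 36·π/2 = 18*π;  (6)²·∫sin(2x)² dx = 36·π/2 = 18*π.
  (u')² cross terms: 2·(-4)·(6)·∫cos(x)·cos(2x) dx = -48·(0) = 0;  2·(-4)·(6)·∫cos(x)·sin(2x) dx = -48·(4/3) = -64;  2·(6)·(6)·∫cos(2x)·sin(2x) dx = 72·(0) = 0.
  So ∫_0^π (u')² dx = 8*π + 18*π + 18*π + 0 − 64 + 0 = -64 + 44*π.
||u||_{H^1}^2 = (-16 + 17*π) + (-64 + 44*π) = -80 + 61*π.


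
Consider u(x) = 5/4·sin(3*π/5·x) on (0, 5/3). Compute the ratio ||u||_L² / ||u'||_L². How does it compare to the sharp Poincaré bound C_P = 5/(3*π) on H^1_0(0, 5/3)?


||u||_L² / ||u'||_L² = 5/(3*π) = C_P.

u(x) = 5/4·sin(3*π/5·x), so u'(x) = 3*π*cos(3*π*x/5)/4.
Writing u(x) = A·sin(kπx/L) with A = 5/4 and k = 1, use ∫_0^L sin²(kπx/L) dx = L/2 and ∫_0^L cos²(kπx/L) dx = L/2.
u² = 25/16·sin²(3*π/5·x) and (u')² = 9*π^2/16·cos²(3*π/5·x), and each of sin², cos² integrates to L/2 = 5/6 over (0, 5/3).
∫_0^5/3 u² dx = 125/96, so ||u||_L² = 5*sqrt(30)/24.
∫_0^5/3 (u')² dx = 15*π^2/32, so ||u'||_L² = sqrt(30)*π/8.
Ratio ||u||_L² / ||u'||_L² = 5/(3*π).
Sharp Poincaré constant on H^1_0(0, 5/3) is C_P = L/π = 5/(3*π), achieved by sin(3*π/5·x).
This is the k = 1 eigenfunction (up to amplitude), so the ratio equals the sharp Poincaré constant exactly.


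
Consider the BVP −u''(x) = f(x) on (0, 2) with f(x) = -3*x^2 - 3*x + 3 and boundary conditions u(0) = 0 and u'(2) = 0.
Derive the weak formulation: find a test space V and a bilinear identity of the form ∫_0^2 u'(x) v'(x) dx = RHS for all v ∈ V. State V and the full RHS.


V = {v ∈ H^1(0, 2) : v(0) = 0} (test functions vanish at x = 0 where u is specified); weak form: ∫_0^2 u'v' dx = ∫_0^2 (-3*x^2 - 3*x + 3) v dx for all v ∈ V.

Multiply both sides by a test function v and integrate from 0 to 2:
  ∫_0^2 −u''(x) v(x) dx = ∫_0^2 f(x) v(x) dx.
Integrate the LHS by parts once:
  ∫_0^2 −u'' v dx = −[u'(x) v(x)]_0^2 + ∫_0^2 u'(x) v'(x) dx.
Thus ∫_0^2 u'(x) v'(x) dx = ∫_0^2 f(x) v(x) dx + [u'(x) v(x)]_0^2.
Choose V so that boundary terms are either known or forced to vanish.
Mixed BC: u(0) = 0 (Dirichlet) and u'(2) = 0 (Neumann). Define V = {v ∈ H^1(0, 2) : v(0) = 0}. Then [u' v]_0^2 = u'(2)·v(2) − u'(0)·0 = 0.
Weak formulation: find u (satisfying any essential BC) such that ∫_0^2 u'(x) v'(x) dx = ∫_0^2 f v dx for all v ∈ V (Dirichlet at 0 absorbed into V; the Neumann datum at x = 2 is zero, so no boundary term remains).
Substituting f(x) = -3*x^2 - 3*x + 3, the right-hand side is ∫_0^2 (-3*x^2 - 3*x + 3) v dx.


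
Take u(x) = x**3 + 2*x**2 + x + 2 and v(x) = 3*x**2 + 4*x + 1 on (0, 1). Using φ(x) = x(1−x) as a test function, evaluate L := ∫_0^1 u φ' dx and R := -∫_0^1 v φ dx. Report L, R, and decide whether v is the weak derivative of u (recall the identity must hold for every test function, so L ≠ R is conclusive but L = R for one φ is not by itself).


LHS = -13/20, RHS = -13/20. Yes, v = u' weakly.

u(x) = x**3 + 2*x**2 + x + 2, classical derivative u'(x) = 3*x**2 + 4*x + 1.
φ(x) = x(1−x), so φ'(x) = 1 - 2*x.
Note φ(0) = φ(1) = 0, so the boundary term u·φ vanishes.
LHS = ∫_0^1 u(x) φ'(x) dx = ∫_0^1 (-2*x^4 - 3*x^3 - 3*x + 2) dx. Term by term:
  ∫_0^1 -2*x^4 dx = -2/5;  ∫_0^1 -3*x^3 dx = -3/4;  ∫_0^1 -3*x dx = -3/2;
  ∫_0^1 2 dx = 2.
Sum: -2/5 − 3/4 − 3/2 + 2 = -13/20.
So LHS = -13/20.
∫_0^1 v(x) φ(x) dx = ∫_0^1 (-3*x^4 - x^3 + 3*x^2 + x) dx. Term by term:
  ∫_0^1 -3*x^4 dx = -3/5;  ∫_0^1 -x^3 dx = -1/4;  ∫_0^1 3*x^2 dx = 1;
  ∫_0^1 x dx = 1/2.
Sum: -3/5 − 1/4 + 1 + 1/2 = 13/20.
So RHS = -∫_0^1 v(x) φ(x) dx = -13/20.
LHS = RHS, so the identity holds for this test φ.
Moreover u is smooth here and v(x) = u'(x) = 3*x**2 + 4*x + 1 pointwise, so the identity holds for every test function. Hence v is the weak derivative of u.


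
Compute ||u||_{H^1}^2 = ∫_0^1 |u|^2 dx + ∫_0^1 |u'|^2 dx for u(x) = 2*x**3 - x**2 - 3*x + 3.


||u||_{H^1}^2 = 367/42

The H^1 norm (squared) on an interval (0, L) is
  ||u||_{H^1}^2 = ∫_0^L u(x)^2 dx + ∫_0^L u'(x)^2 dx.
Compute u'(x) = 6*x**2 - 2*x - 3.
Then u(x)^2 = 4*x**6 - 4*x**5 - 11*x**4 + 18*x**3 + 3*x**2 - 18*x + 9 and u'(x)^2 = 36*x**4 - 24*x**3 - 32*x**2 + 12*x + 9.
Integrate each monomial from 0 to 1 using ∫_0^1 c·x^n dx = c·1^(n+1)/(n+1):
  ∫_0^1 u(x)^2 dx = ∫_0^1 (4*x^6 - 4*x^5 - 11*x^4 + 18*x^3 + 3*x^2 - 18*x + 9) dx. Term by term:
    ∫_0^1 4*x^6 dx = 4/7;  ∫_0^1 -4*x^5 dx = -2/3;  ∫_0^1 -11*x^4 dx = -11/5;
    ∫_0^1 18*x^3 dx = 9/2;  ∫_0^1 3*x^2 dx = 1;  ∫_0^1 -18*x dx = -9;
    ∫_0^1 9 dx = 9.
  Sum: 4/7 − 2/3 − 11/5 + 9/2 + 1 − 9 + 9 = 673/210.
  ∫_0^1 u'(x)^2 dx = ∫_0^1 (36*x^4 - 24*x^3 - 32*x^2 + 12*x + 9) dx. Term by term:
    ∫_0^1 36*x^4 dx = 36/5;  ∫_0^1 -24*x^3 dx = -6;  ∫_0^1 -32*x^2 dx = -32/3;
    ∫_0^1 12*x dx = 6;  ∫_0^1 9 dx = 9.
  Sum: 36/5 − 6 − 32/3 + 6 + 9 = 83/15.
Adding: ||u||_{H^1}^2 = 673/210 + 83/15 = 367/42.


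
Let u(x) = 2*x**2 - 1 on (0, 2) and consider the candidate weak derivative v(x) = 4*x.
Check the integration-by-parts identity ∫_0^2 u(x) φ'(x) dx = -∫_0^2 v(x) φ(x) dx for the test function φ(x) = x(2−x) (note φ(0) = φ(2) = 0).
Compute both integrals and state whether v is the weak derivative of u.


LHS = -16/3, RHS = -16/3. Yes, v = u' weakly.

u(x) = 2*x**2 - 1, classical derivative u'(x) = 4*x.
φ(x) = x(2−x), so φ'(x) = 2 - 2*x.
Note φ(0) = φ(2) = 0, so the boundary term u·φ vanishes.
LHS = ∫_0^2 u(x) φ'(x) dx = ∫_0^2 (-4*x^3 + 4*x^2 + 2*x - 2) dx. Term by term:
  ∫_0^2 -4*x^3 dx = -16;  ∫_0^2 4*x^2 dx = 32/3;  ∫_0^2 2*x dx = 4;
  ∫_0^2 -2 dx = -4.
Sum: -16 + 32/3 + 4 − 4 = -16/3.
So LHS = -16/3.
∫_0^2 v(x) φ(x) dx = ∫_0^2 (-4*x^3 + 8*x^2) dx. Term by term:
  ∫_0^2 -4*x^3 dx = -16;  ∫_0^2 8*x^2 dx = 64/3.
Sum: -16 + 64/3 = 16/3.
So RHS = -∫_0^2 v(x) φ(x) dx = -16/3.
LHS = RHS, so the identity holds for this test φ.
Moreover u is smooth here and v(x) = u'(x) = 4*x pointwise, so the identity holds for every test function. Hence v is the weak derivative of u.


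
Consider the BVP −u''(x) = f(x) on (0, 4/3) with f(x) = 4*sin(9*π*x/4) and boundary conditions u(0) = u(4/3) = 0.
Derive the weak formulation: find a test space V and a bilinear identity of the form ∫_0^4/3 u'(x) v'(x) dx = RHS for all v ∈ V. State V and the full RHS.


V = H^1_0(0, 4/3) (so v(0) = v(4/3) = 0); weak form: ∫_0^4/3 u'v' dx = ∫_0^4/3 (4*sin(9*π*x/4)) v dx for all v ∈ V.

Multiply both sides by a test function v and integrate from 0 to 4/3:
  ∫_0^4/3 −u''(x) v(x) dx = ∫_0^4/3 f(x) v(x) dx.
Integrate the LHS by parts once:
  ∫_0^4/3 −u'' v dx = −[u'(x) v(x)]_0^4/3 + ∫_0^4/3 u'(x) v'(x) dx.
Thus ∫_0^4/3 u'(x) v'(x) dx = ∫_0^4/3 f(x) v(x) dx + [u'(x) v(x)]_0^4/3.
Choose V so that boundary terms are either known or forced to vanish.
u is Dirichlet: u(0) = u(4/3) = 0. Let V = H^1_0(0, 4/3); then v(0) = v(4/3) = 0, and [u' v]_0^4/3 = 0.
Weak formulation: find u (satisfying any essential BC) such that ∫_0^4/3 u'(x) v'(x) dx = ∫_0^4/3 f v dx for all v ∈ V.
Substituting f(x) = 4*sin(9*π*x/4), the right-hand side is ∫_0^4/3 (4*sin(9*π*x/4)) v dx.


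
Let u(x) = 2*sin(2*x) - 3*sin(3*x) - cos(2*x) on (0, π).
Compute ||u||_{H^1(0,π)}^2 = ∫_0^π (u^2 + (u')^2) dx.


||u||_{H^1(0,π)}^2 = 36 + 115*π/2

u'(x) = 2*sin(2*x) + 4*cos(2*x) - 9*cos(3*x).
Expand u² and (u')² and integrate term by term on (0, π), using: for integers n ≥ 1, ∫_0^π sin²(nx) dx = ∫_0^π cos²(nx) dx = π/2; for n ≠ n', ∫_0^π sin(nx)sin(n'x) dx = ∫_0^π cos(nx)cos(n'x) dx = 0; and by product-to-sum, ∫_0^π sin(nx)cos(n'x) dx = ½∫_0^π [sin((n+n')x) + sin((n−n')x)] dx, which is 0 when n+n' is even and 2n/(n²−n'²) when n+n' is odd (it need not vanish on (0, π)).
  u² squared terms: (-1)²·∫cos(2x)² dx = 1·π/2 = π/2;  (-3)²·∫sin(3x)² dx = 9·π/2 = 9*π/2;  (2)²·∫sin(2x)² dx = 4·π/2 = 2*π.
  u² cross terms: 2·(-1)·(-3)·∫cos(2x)·sin(3x) dx = 6·(6/5) = 36/5;  2·(-1)·(2)·∫cos(2x)·sin(2x) dx = -4·(0) = 0;  2·(-3)·(2)·∫sin(3x)·sin(2x) dx = -12·(0) = 0.
  So ∫_0^π u² dx = π/2 + 9*π/2 + 2*π + 36/5 + 0 + 0 = 36/5 + 7*π.
  (u')² squared terms: (-9)²·∫cos(3x)² dx = 81·π/2 = 81*π/2;  (2)²·∫sin(2x)² dx = 4·π/2 = 2*π;  (4)²·∫cos(2x)² dx = 16·π/2 = 8*π.
  (u')² cross terms: 2·(-9)·(2)·∫cos(3x)·sin(2x) dx = -36·(-4/5) = 144/5;  2·(-9)·(4)·∫cos(3x)·cos(2x) dx = -72·(0) = 0;  2·(2)·(4)·∫sin(2x)·cos(2x) dx = 16·(0) = 0.
  So ∫_0^π (u')² dx = 81*π/2 + 2*π + 8*π + 144/5 + 0 + 0 = 144/5 + 101*π/2.
||u||_{H^1}^2 = (36/5 + 7*π) + (144/5 + 101*π/2) = 36 + 115*π/2.


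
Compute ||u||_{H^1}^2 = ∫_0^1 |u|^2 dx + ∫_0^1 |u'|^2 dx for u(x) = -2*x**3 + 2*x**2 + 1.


||u||_{H^1}^2 = 40/21

The H^1 norm (squared) on an interval (0, L) is
  ||u||_{H^1}^2 = ∫_0^L u(x)^2 dx + ∫_0^L u'(x)^2 dx.
Compute u'(x) = -6*x**2 + 4*x.
Then u(x)^2 = 4*x**6 - 8*x**5 + 4*x**4 - 4*x**3 + 4*x**2 + 1 and u'(x)^2 = 36*x**4 - 48*x**3 + 16*x**2.
Integrate each monomial from 0 to 1 using ∫_0^1 c·x^n dx = c·1^(n+1)/(n+1):
  ∫_0^1 u(x)^2 dx = ∫_0^1 (4*x^6 - 8*x^5 + 4*x^4 - 4*x^3 + 4*x^2 + 1) dx. Term by term:
    ∫_0^1 4*x^6 dx = 4/7;  ∫_0^1 -8*x^5 dx = -4/3;  ∫_0^1 4*x^4 dx = 4/5;
    ∫_0^1 -4*x^3 dx = -1;  ∫_0^1 4*x^2 dx = 4/3;  ∫_0^1 1 dx = 1.
  Sum: 4/7 − 4/3 + 4/5 − 1 + 4/3 + 1 = 48/35.
  ∫_0^1 u'(x)^2 dx = ∫_0^1 (36*x^4 - 48*x^3 + 16*x^2) dx. Term by term:
    ∫_0^1 36*x^4 dx = 36/5;  ∫_0^1 -48*x^3 dx = -12;  ∫_0^1 16*x^2 dx = 16/3.
  Sum: 36/5 − 12 + 16/3 = 8/15.
Adding: ||u||_{H^1}^2 = 48/35 + 8/15 = 40/21.


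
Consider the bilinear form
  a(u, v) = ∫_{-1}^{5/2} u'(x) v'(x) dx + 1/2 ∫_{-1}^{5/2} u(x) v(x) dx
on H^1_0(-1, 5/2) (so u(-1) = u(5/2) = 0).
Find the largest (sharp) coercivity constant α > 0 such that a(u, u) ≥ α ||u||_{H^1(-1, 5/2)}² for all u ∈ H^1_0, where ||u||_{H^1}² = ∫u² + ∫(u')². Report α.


α = (49 + 8*π^2)/(2*(4*π^2 + 49))

Coercivity of a(·,·) on H^1_0(-1, 5/2) means a(u, u) ≥ α ||u||_{H^1}² for every u ∈ H^1_0.
The interval has length L = 7/2, and Poincaré/coercivity depend only on L. Here a(u, u) = ∫(u')² + (1/2)·∫u².
Here 0 < c = 1/2 < 1. The condition a(u,u) ≥ α||u||_{H^1}² reads (1−α)∫(u')² ≥ (α−c)∫u². Any admissible α is ≤ 1 (rapidly oscillating u have ∫u²/∫(u')² → 0), and α = 1 would force 0 ≥ (1−c)∫u², impossible since c < 1; so 1−α > 0. By the sharp Poincaré inequality on H^1_0 of an interval of length L, ∫(u')² ≥ (π/L)²∫u² with equality for the first sine mode sin(π(x−x₀)/L) (x₀ the left endpoint), so the inequality holds for all u iff (1−α)(π/L)² ≥ α − c, i.e. α ≤ ((π/L)² + c)/((π/L)² + 1) = (1 + c(L/π)²)/(1 + (L/π)²). With (π/L)² = 4*π^2/49 and c = 1/2, the largest admissible constant is α = ((π/L)² + c)/((π/L)² + 1).
Simplifying, α = (49 + 8*π^2)/(2*(4*π^2 + 49)).


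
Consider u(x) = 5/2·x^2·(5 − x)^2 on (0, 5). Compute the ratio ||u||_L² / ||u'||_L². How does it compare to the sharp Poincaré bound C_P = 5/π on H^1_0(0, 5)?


||u||_L² / ||u'||_L² = 5*sqrt(3)/6 < C_P = 5/π.

u(x) = 5/2·x^2·(5 − x)^2, so u'(x) = 5*x*(x - 5)*(2*x - 5).
u(x) = 5/2·x^2·(5 − x)^2 vanishes at x = 0 and x = 5, so u ∈ H^1_0(0, 5). Differentiate via the product rule and integrate the resulting polynomials term by term.
  ∫_0^5 u² dx = ∫_0^5 (25*x^8/4 - 125*x^7 + 1875*x^6/2 - 3125*x^5 + 15625*x^4/4) dx. Term by term:
    ∫_0^5 25*x^8/4 dx = 48828125/36;  ∫_0^5 -125*x^7 dx = -48828125/8;  ∫_0^5 1875*x^6/2 dx = 146484375/14;
    ∫_0^5 -3125*x^5 dx = -48828125/6;  ∫_0^5 15625*x^4/4 dx = 9765625/4.
  Sum: 48828125/36 − 48828125/8 + 146484375/14 − 48828125/6 + 9765625/4 = 9765625/504.
  ∫_0^5 (u')² dx = ∫_0^5 (100*x^6 - 1500*x^5 + 8125*x^4 - 18750*x^3 + 15625*x^2) dx. Term by term:
    ∫_0^5 100*x^6 dx = 7812500/7;  ∫_0^5 -1500*x^5 dx = -3906250;  ∫_0^5 8125*x^4 dx = 5078125;
    ∫_0^5 -18750*x^3 dx = -5859375/2;  ∫_0^5 15625*x^2 dx = 1953125/3.
  Sum: 7812500/7 − 3906250 + 5078125 − 5859375/2 + 1953125/3 = 390625/42.
∫_0^5 u² dx = 9765625/504, so ||u||_L² = 3125*sqrt(14)/84.
∫_0^5 (u')² dx = 390625/42, so ||u'||_L² = 625*sqrt(42)/42.
Ratio ||u||_L² / ||u'||_L² = 5*sqrt(3)/6.
Sharp Poincaré constant on H^1_0(0, 5) is C_P = L/π = 5/π, achieved by sin(π/5·x).
A polynomial bump cannot attain the sharp Poincaré constant (only the first sine eigenfunction does), so the ratio is strictly less than C_P, consistent with ||u||_L² ≤ C_P ||u'||_L².


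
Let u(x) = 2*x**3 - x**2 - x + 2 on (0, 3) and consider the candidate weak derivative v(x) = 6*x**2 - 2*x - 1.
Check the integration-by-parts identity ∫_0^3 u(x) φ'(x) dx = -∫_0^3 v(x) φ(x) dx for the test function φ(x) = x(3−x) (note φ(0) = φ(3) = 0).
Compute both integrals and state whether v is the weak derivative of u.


LHS = -549/10, RHS = -549/10. Yes, v = u' weakly.

u(x) = 2*x**3 - x**2 - x + 2, classical derivative u'(x) = 6*x**2 - 2*x - 1.
φ(x) = x(3−x), so φ'(x) = 3 - 2*x.
Note φ(0) = φ(3) = 0, so the boundary term u·φ vanishes.
LHS = ∫_0^3 u(x) φ'(x) dx = ∫_0^3 (-4*x^4 + 8*x^3 - x^2 - 7*x + 6) dx. Term by term:
  ∫_0^3 -4*x^4 dx = -972/5;  ∫_0^3 8*x^3 dx = 162;  ∫_0^3 -x^2 dx = -9;
  ∫_0^3 -7*x dx = -63/2;  ∫_0^3 6 dx = 18.
Sum: -972/5 + 162 − 9 − 63/2 + 18 = -549/10.
So LHS = -549/10.
∫_0^3 v(x) φ(x) dx = ∫_0^3 (-6*x^4 + 20*x^3 - 5*x^2 - 3*x) dx. Term by term:
  ∫_0^3 -6*x^4 dx = -1458/5;  ∫_0^3 20*x^3 dx = 405;  ∫_0^3 -5*x^2 dx = -45;
  ∫_0^3 -3*x dx = -27/2.
Sum: -1458/5 + 405 − 45 − 27/2 = 549/10.
So RHS = -∫_0^3 v(x) φ(x) dx = -549/10.
LHS = RHS, so the identity holds for this test φ.
Moreover u is smooth here and v(x) = u'(x) = 6*x**2 - 2*x - 1 pointwise, so the identity holds for every test function. Hence v is the weak derivative of u.


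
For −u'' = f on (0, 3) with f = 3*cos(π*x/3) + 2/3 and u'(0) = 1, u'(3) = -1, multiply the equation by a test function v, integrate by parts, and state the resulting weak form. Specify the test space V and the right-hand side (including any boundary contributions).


V = H^1(0, 3) (v unrestricted at boundary; u is determined up to an additive constant); weak form: ∫_0^3 u'v' dx = ∫_0^3 (3*cos(π*x/3) + 2/3) v dx − v(3) − v(0) for all v ∈ V.

Multiply both sides by a test function v and integrate from 0 to 3:
  ∫_0^3 −u''(x) v(x) dx = ∫_0^3 f(x) v(x) dx.
Integrate the LHS by parts once:
  ∫_0^3 −u'' v dx = −[u'(x) v(x)]_0^3 + ∫_0^3 u'(x) v'(x) dx.
Thus ∫_0^3 u'(x) v'(x) dx = ∫_0^3 f(x) v(x) dx + [u'(x) v(x)]_0^3.
Choose V so that boundary terms are either known or forced to vanish.
u has inhomogeneous Neumann u'(0) = 1, u'(3) = -1. [u' v]_0^3 = (-1)·v(3) − (1)·v(0) = − v(3) − v(0). Take V = H^1(0, 3); boundary term becomes part of RHS.
Weak formulation: find u (satisfying any essential BC) such that ∫_0^3 u'(x) v'(x) dx = ∫_0^3 f v dx − v(3) − v(0) for all v ∈ V (Neumann data are natural BCs: they enter the RHS as boundary terms).
Substituting f(x) = 3*cos(π*x/3) + 2/3, the right-hand side is ∫_0^3 (3*cos(π*x/3) + 2/3) v dx − v(3) − v(0).
Compatibility check (pure Neumann): taking v ≡ 1 ∈ V gives 0 = ∫_0^3 f dx + (-1) − (1), i.e. ∫_0^3 f dx must equal u'(0) − u'(3) = 2. Indeed ∫_0^3 (3*cos(π*x/3) + 2/3) dx = 2, so the data are compatible. The solution is then unique only up to an additive constant (fix it e.g. by requiring ∫_0^3 u dx = 0).


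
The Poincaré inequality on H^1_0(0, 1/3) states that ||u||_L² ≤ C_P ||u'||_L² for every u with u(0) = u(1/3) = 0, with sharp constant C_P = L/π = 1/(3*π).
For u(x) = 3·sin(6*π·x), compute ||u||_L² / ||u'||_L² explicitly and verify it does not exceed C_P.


||u||_L² / ||u'||_L² = 1/(6*π) < C_P = 1/(3*π).

u(x) = 3·sin(6*π·x), so u'(x) = 18*π*cos(6*π*x).
Writing u(x) = A·sin(kπx/L) with A = 3 and k = 2, use ∫_0^L sin²(kπx/L) dx = L/2 and ∫_0^L cos²(kπx/L) dx = L/2.
u² = 9·sin²(6*π·x) and (u')² = 324*π^2·cos²(6*π·x), and each of sin², cos² integrates to L/2 = 1/6 over (0, 1/3).
∫_0^1/3 u² dx = 3/2, so ||u||_L² = sqrt(6)/2.
∫_0^1/3 (u')² dx = 54*π^2, so ||u'||_L² = 3*sqrt(6)*π.
Ratio ||u||_L² / ||u'||_L² = 1/(6*π).
Sharp Poincaré constant on H^1_0(0, 1/3) is C_P = L/π = 1/(3*π), achieved by sin(3*π·x).
This is the k = 2 harmonic; the ratio L/(kπ) is strictly less than C_P = L/π, consistent with the sharp inequality ||u||_L² ≤ C_P ||u'||_L².


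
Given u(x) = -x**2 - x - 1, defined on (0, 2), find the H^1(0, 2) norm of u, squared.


||u||_{H^1}^2 = 736/15

The H^1 norm (squared) on an interval (0, L) is
  ||u||_{H^1}^2 = ∫_0^L u(x)^2 dx + ∫_0^L u'(x)^2 dx.
Compute u'(x) = -2*x - 1.
Then u(x)^2 = x**4 + 2*x**3 + 3*x**2 + 2*x + 1 and u'(x)^2 = 4*x**2 + 4*x + 1.
Integrate each monomial from 0 to 2 using ∫_0^2 c·x^n dx = c·2^(n+1)/(n+1):
  ∫_0^2 u(x)^2 dx = ∫_0^2 (x^4 + 2*x^3 + 3*x^2 + 2*x + 1) dx. Term by term:
    ∫_0^2 x^4 dx = 32/5;  ∫_0^2 2*x^3 dx = 8;  ∫_0^2 3*x^2 dx = 8;
    ∫_0^2 2*x dx = 4;  ∫_0^2 1 dx = 2.
  Sum: 32/5 + 8 + 8 + 4 + 2 = 142/5.
  ∫_0^2 u'(x)^2 dx = ∫_0^2 (4*x^2 + 4*x + 1) dx. Term by term:
    ∫_0^2 4*x^2 dx = 32/3;  ∫_0^2 4*x dx = 8;  ∫_0^2 1 dx = 2.
  Sum: 32/3 + 8 + 2 = 62/3.
Adding: ||u||_{H^1}^2 = 142/5 + 62/3 = 736/15.


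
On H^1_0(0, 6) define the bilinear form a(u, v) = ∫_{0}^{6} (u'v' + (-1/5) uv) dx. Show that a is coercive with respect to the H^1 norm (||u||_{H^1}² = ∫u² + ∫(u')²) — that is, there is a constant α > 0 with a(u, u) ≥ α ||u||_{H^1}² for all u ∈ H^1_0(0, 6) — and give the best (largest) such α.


α = (-36/5 + π^2)/(π^2 + 36)

Coercivity of a(·,·) on H^1_0(0, 6) means a(u, u) ≥ α ||u||_{H^1}² for every u ∈ H^1_0.
The interval has length L = 6, and Poincaré/coercivity depend only on L. Here a(u, u) = ∫(u')² + (-1/5)·∫u².
Here c = -1/5 < 0 with |c| < (π/L)² = π^2/36, so coercivity still holds. The condition a(u,u) ≥ α||u||_{H^1}² reads (1−α)∫(u')² ≥ (α−c)∫u². Any admissible α is ≤ 1 (rapidly oscillating u have ∫u²/∫(u')² → 0), and α = 1 would force 0 ≥ (1−c)∫u², impossible since c < 1; so 1−α > 0. By the sharp Poincaré inequality on H^1_0 of an interval of length L, ∫(u')² ≥ (π/L)²∫u² with equality for the first sine mode sin(π(x−x₀)/L) (x₀ the left endpoint), so the inequality holds for all u iff (1−α)(π/L)² ≥ α − c, i.e. α ≤ ((π/L)² + c)/((π/L)² + 1) = (1 + c(L/π)²)/(1 + (L/π)²). (Direct route, valid since c ≤ 0: Poincaré gives c∫u² ≥ c(L/π)²∫(u')², so a(u,u) ≥ (1 + c(L/π)²)∫(u')², while ||u||_{H^1}² ≤ (1 + (L/π)²)∫(u')²; dividing yields the same α.) With (π/L)² = π^2/36 and c = -1/5, the largest admissible constant is α = ((π/L)² + c)/((π/L)² + 1).
Simplifying, α = (-36/5 + π^2)/(π^2 + 36).


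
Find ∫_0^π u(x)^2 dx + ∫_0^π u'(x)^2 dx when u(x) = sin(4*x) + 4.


||u||_{H^1(0,π)}^2 = 49*π/2

u'(x) = 4*cos(4*x).
Expand u² and (u')² and integrate term by term on (0, π), using: for integers n ≥ 1, ∫_0^π sin²(nx) dx = ∫_0^π cos²(nx) dx = π/2; for n ≠ n', ∫_0^π sin(nx)sin(n'x) dx = ∫_0^π cos(nx)cos(n'x) dx = 0; and by product-to-sum, ∫_0^π sin(nx)cos(n'x) dx = ½∫_0^π [sin((n+n')x) + sin((n−n')x)] dx, which is 0 when n+n' is even and 2n/(n²−n'²) when n+n' is odd (it need not vanish on (0, π)). For the constant mode: ∫_0^π 1 dx = π, ∫_0^π cos(nx) dx = 0, ∫_0^π sin(nx) dx = (1−(−1)^n)/n.
  u² squared terms: (4)²·∫1 dx = 16·π = 16*π;  (1)²·∫sin(4x)² dx = 1·π/2 = π/2.
  u² cross terms: 2·(4)·(1)·∫1·sin(4x) dx = 8·(0) = 0.
  So ∫_0^π u² dx = 16*π + π/2 + 0 = 33*π/2.
  (u')² squared terms: (4)²·∫cos(4x)² dx = 16·π/2 = 8*π.
  So ∫_0^π (u')² dx = 8*π.
||u||_{H^1}^2 = (33*π/2) + (8*π) = 49*π/2.


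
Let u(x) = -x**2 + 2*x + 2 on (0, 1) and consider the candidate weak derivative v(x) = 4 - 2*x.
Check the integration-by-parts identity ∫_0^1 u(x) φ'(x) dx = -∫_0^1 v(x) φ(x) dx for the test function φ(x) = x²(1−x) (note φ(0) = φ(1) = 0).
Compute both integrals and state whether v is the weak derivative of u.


LHS = -1/15, RHS = -7/30. No, v is not the weak derivative of u.

u(x) = -x**2 + 2*x + 2, classical derivative u'(x) = 2 - 2*x.
φ(x) = x²(1−x), so φ'(x) = x*(2 - 3*x).
Note φ(0) = φ(1) = 0, so the boundary term u·φ vanishes.
LHS = ∫_0^1 u(x) φ'(x) dx = ∫_0^1 (3*x^4 - 8*x^3 - 2*x^2 + 4*x) dx. Term by term:
  ∫_0^1 3*x^4 dx = 3/5;  ∫_0^1 -8*x^3 dx = -2;  ∫_0^1 -2*x^2 dx = -2/3;
  ∫_0^1 4*x dx = 2.
Sum: 3/5 − 2 − 2/3 + 2 = -1/15.
So LHS = -1/15.
∫_0^1 v(x) φ(x) dx = ∫_0^1 (2*x^4 - 6*x^3 + 4*x^2) dx. Term by term:
  ∫_0^1 2*x^4 dx = 2/5;  ∫_0^1 -6*x^3 dx = -3/2;  ∫_0^1 4*x^2 dx = 4/3.
Sum: 2/5 − 3/2 + 4/3 = 7/30.
So RHS = -∫_0^1 v(x) φ(x) dx = -7/30.
LHS − RHS = 1/6 ≠ 0, so the identity fails.
(For a valid weak derivative the identity must hold for EVERY test function, in particular this one. The failure shows v is NOT the weak derivative of u.)
Correct weak derivative would be u'(x) = 2 - 2*x.


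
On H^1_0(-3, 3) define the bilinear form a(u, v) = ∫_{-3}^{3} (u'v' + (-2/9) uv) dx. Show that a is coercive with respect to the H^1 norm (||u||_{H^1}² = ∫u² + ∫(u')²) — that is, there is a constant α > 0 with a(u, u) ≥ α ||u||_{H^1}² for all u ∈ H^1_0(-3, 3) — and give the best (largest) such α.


α = (-8 + π^2)/(π^2 + 36)

Coercivity of a(·,·) on H^1_0(-3, 3) means a(u, u) ≥ α ||u||_{H^1}² for every u ∈ H^1_0.
The interval has length L = 6, and Poincaré/coercivity depend only on L. Here a(u, u) = ∫(u')² + (-2/9)·∫u².
Here c = -2/9 < 0 with |c| < (π/L)² = π^2/36, so coercivity still holds. The condition a(u,u) ≥ α||u||_{H^1}² reads (1−α)∫(u')² ≥ (α−c)∫u². Any admissible α is ≤ 1 (rapidly oscillating u have ∫u²/∫(u')² → 0), and α = 1 would force 0 ≥ (1−c)∫u², impossible since c < 1; so 1−α > 0. By the sharp Poincaré inequality on H^1_0 of an interval of length L, ∫(u')² ≥ (π/L)²∫u² with equality for the first sine mode sin(π(x−x₀)/L) (x₀ the left endpoint), so the inequality holds for all u iff (1−α)(π/L)² ≥ α − c, i.e. α ≤ ((π/L)² + c)/((π/L)² + 1) = (1 + c(L/π)²)/(1 + (L/π)²). (Direct route, valid since c ≤ 0: Poincaré gives c∫u² ≥ c(L/π)²∫(u')², so a(u,u) ≥ (1 + c(L/π)²)∫(u')², while ||u||_{H^1}² ≤ (1 + (L/π)²)∫(u')²; dividing yields the same α.) With (π/L)² = π^2/36 and c = -2/9, the largest admissible constant is α = ((π/L)² + c)/((π/L)² + 1).
Simplifying, α = (-8 + π^2)/(π^2 + 36).


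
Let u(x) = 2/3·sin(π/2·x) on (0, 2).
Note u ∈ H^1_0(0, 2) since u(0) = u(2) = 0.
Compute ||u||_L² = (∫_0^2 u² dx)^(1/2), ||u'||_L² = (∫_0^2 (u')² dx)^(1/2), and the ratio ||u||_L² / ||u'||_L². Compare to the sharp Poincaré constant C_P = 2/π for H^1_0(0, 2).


||u||_L² / ||u'||_L² = 2/π = C_P.

u(x) = 2/3·sin(π/2·x), so u'(x) = π*cos(π*x/2)/3.
Writing u(x) = A·sin(kπx/L) with A = 2/3 and k = 1, use ∫_0^L sin²(kπx/L) dx = L/2 and ∫_0^L cos²(kπx/L) dx = L/2.
u² = 4/9·sin²(π/2·x) and (u')² = π^2/9·cos²(π/2·x), and each of sin², cos² integrates to L/2 = 1 over (0, 2).
∫_0^2 u² dx = 4/9, so ||u||_L² = 2/3.
∫_0^2 (u')² dx = π^2/9, so ||u'||_L² = π/3.
Ratio ||u||_L² / ||u'||_L² = 2/π.
Sharp Poincaré constant on H^1_0(0, 2) is C_P = L/π = 2/π, achieved by sin(π/2·x).
This is the k = 1 eigenfunction (up to amplitude), so the ratio equals the sharp Poincaré constant exactly.


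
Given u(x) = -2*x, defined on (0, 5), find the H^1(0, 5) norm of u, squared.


||u||_{H^1}^2 = 560/3

The H^1 norm (squared) on an interval (0, L) is
  ||u||_{H^1}^2 = ∫_0^L u(x)^2 dx + ∫_0^L u'(x)^2 dx.
Compute u'(x) = -2.
Then u(x)^2 = 4*x**2 and u'(x)^2 = 4.
Integrate each monomial from 0 to 5 using ∫_0^5 c·x^n dx = c·5^(n+1)/(n+1):
  ∫_0^5 u(x)^2 dx = ∫_0^5 (4*x^2) dx. Term by term:
    ∫_0^5 4*x^2 dx = 500/3.
  ∫_0^5 u'(x)^2 dx = ∫_0^5 (4) dx. Term by term:
    ∫_0^5 4 dx = 20.
Adding: ||u||_{H^1}^2 = 500/3 + 20 = 560/3.


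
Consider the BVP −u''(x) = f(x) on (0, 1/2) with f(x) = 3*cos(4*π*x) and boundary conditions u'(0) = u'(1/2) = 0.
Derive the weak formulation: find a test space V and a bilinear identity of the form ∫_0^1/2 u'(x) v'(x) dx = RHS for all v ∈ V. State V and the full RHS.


V = H^1(0, 1/2) (no boundary constraint on v; u is determined up to an additive constant); weak form: ∫_0^1/2 u'v' dx = ∫_0^1/2 (3*cos(4*π*x)) v dx for all v ∈ V.

Multiply both sides by a test function v and integrate from 0 to 1/2:
  ∫_0^1/2 −u''(x) v(x) dx = ∫_0^1/2 f(x) v(x) dx.
Integrate the LHS by parts once:
  ∫_0^1/2 −u'' v dx = −[u'(x) v(x)]_0^1/2 + ∫_0^1/2 u'(x) v'(x) dx.
Thus ∫_0^1/2 u'(x) v'(x) dx = ∫_0^1/2 f(x) v(x) dx + [u'(x) v(x)]_0^1/2.
Choose V so that boundary terms are either known or forced to vanish.
u has homogeneous Neumann: u'(0) = u'(1/2) = 0. So [u' v]_0^1/2 = 0·v(1/2) − 0·v(0) = 0 for any v; take V = H^1(0, 1/2).
Weak formulation: find u (satisfying any essential BC) such that ∫_0^1/2 u'(x) v'(x) dx = ∫_0^1/2 f v dx for all v ∈ V (homogeneous Neumann, so boundary terms vanish).
Substituting f(x) = 3*cos(4*π*x), the right-hand side is ∫_0^1/2 (3*cos(4*π*x)) v dx.
Compatibility check (pure Neumann): taking v ≡ 1 ∈ V gives 0 = ∫_0^1/2 f dx + (0) − (0), i.e. ∫_0^1/2 f dx must equal u'(0) − u'(1/2) = 0. Indeed ∫_0^1/2 (3*cos(4*π*x)) dx = 0, so the data are compatible. The solution is then unique only up to an additive constant (fix it e.g. by requiring ∫_0^1/2 u dx = 0).


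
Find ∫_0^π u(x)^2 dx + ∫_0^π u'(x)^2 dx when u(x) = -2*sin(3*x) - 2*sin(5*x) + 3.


||u||_{H^1(0,π)}^2 = -64/5 + 81*π

u'(x) = -6*cos(3*x) - 10*cos(5*x).
Expand u² and (u')² and integrate term by term on (0, π), using: for integers n ≥ 1, ∫_0^π sin²(nx) dx = ∫_0^π cos²(nx) dx = π/2; for n ≠ n', ∫_0^π sin(nx)sin(n'x) dx = ∫_0^π cos(nx)cos(n'x) dx = 0; and by product-to-sum, ∫_0^π sin(nx)cos(n'x) dx = ½∫_0^π [sin((n+n')x) + sin((n−n')x)] dx, which is 0 when n+n' is even and 2n/(n²−n'²) when n+n' is odd (it need not vanish on (0, π)). For the constant mode: ∫_0^π 1 dx = π, ∫_0^π cos(nx) dx = 0, ∫_0^π sin(nx) dx = (1−(−1)^n)/n.
  u² squared terms: (3)²·∫1 dx = 9·π = 9*π;  (-2)²·∫sin(3x)² dx = 4·π/2 = 2*π;  (-2)²·∫sin(5x)² dx = 4·π/2 = 2*π.
  u² cross terms: 2·(3)·(-2)·∫1·sin(3x) dx = -12·(2/3) = -8;  2·(3)·(-2)·∫1·sin(5x) dx = -12·(2/5) = -24/5;  2·(-2)·(-2)·∫sin(3x)·sin(5x) dx = 8·(0) = 0.
  So ∫_0^π u² dx = 9*π + 2*π + 2*π − 8 − 24/5 + 0 = -64/5 + 13*π.
  (u')² squared terms: (-10)²·∫cos(5x)² dx = 100·π/2 = 50*π;  (-6)²·∫cos(3x)² dx = 36·π/2 = 18*π.
  (u')² cross terms: 2·(-10)·(-6)·∫cos(5x)·cos(3x) dx = 120·(0) = 0.
  So ∫_0^π (u')² dx = 50*π + 18*π + 0 = 68*π.
||u||_{H^1}^2 = (-64/5 + 13*π) + (68*π) = -64/5 + 81*π.


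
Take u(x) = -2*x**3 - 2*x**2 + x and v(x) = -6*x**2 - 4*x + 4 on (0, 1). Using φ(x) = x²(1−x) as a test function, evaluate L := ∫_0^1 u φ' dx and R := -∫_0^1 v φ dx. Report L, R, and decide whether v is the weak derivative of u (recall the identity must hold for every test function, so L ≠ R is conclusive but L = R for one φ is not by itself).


LHS = 19/60, RHS = 1/15. No, v is not the weak derivative of u.

u(x) = -2*x**3 - 2*x**2 + x, classical derivative u'(x) = -6*x**2 - 4*x + 1.
φ(x) = x²(1−x), so φ'(x) = x*(2 - 3*x).
Note φ(0) = φ(1) = 0, so the boundary term u·φ vanishes.
LHS = ∫_0^1 u(x) φ'(x) dx = ∫_0^1 (6*x^5 + 2*x^4 - 7*x^3 + 2*x^2) dx. Term by term:
  ∫_0^1 6*x^5 dx = 1;  ∫_0^1 2*x^4 dx = 2/5;  ∫_0^1 -7*x^3 dx = -7/4;
  ∫_0^1 2*x^2 dx = 2/3.
Sum: 1 + 2/5 − 7/4 + 2/3 = 19/60.
So LHS = 19/60.
∫_0^1 v(x) φ(x) dx = ∫_0^1 (6*x^5 - 2*x^4 - 8*x^3 + 4*x^2) dx. Term by term:
  ∫_0^1 6*x^5 dx = 1;  ∫_0^1 -2*x^4 dx = -2/5;  ∫_0^1 -8*x^3 dx = -2;
  ∫_0^1 4*x^2 dx = 4/3.
Sum: 1 − 2/5 − 2 + 4/3 = -1/15.
So RHS = -∫_0^1 v(x) φ(x) dx = 1/15.
LHS − RHS = 1/4 ≠ 0, so the identity fails.
(For a valid weak derivative the identity must hold for EVERY test function, in particular this one. The failure shows v is NOT the weak derivative of u.)
Correct weak derivative would be u'(x) = -6*x**2 - 4*x + 1.


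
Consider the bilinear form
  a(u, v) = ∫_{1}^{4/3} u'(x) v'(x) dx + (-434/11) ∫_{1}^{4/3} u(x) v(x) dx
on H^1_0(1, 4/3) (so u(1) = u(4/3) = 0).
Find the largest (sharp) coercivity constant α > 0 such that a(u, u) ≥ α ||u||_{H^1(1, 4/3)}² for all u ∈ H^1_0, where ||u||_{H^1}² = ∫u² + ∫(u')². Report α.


α = (-434 + 99*π^2)/(11*(1 + 9*π^2))

Coercivity of a(·,·) on H^1_0(1, 4/3) means a(u, u) ≥ α ||u||_{H^1}² for every u ∈ H^1_0.
The interval has length L = 1/3, and Poincaré/coercivity depend only on L. Here a(u, u) = ∫(u')² + (-434/11)·∫u².
Here c = -434/11 < 0 with |c| < (π/L)² = 9*π^2, so coercivity still holds. The condition a(u,u) ≥ α||u||_{H^1}² reads (1−α)∫(u')² ≥ (α−c)∫u². Any admissible α is ≤ 1 (rapidly oscillating u have ∫u²/∫(u')² → 0), and α = 1 would force 0 ≥ (1−c)∫u², impossible since c < 1; so 1−α > 0. By the sharp Poincaré inequality on H^1_0 of an interval of length L, ∫(u')² ≥ (π/L)²∫u² with equality for the first sine mode sin(π(x−x₀)/L) (x₀ the left endpoint), so the inequality holds for all u iff (1−α)(π/L)² ≥ α − c, i.e. α ≤ ((π/L)² + c)/((π/L)² + 1) = (1 + c(L/π)²)/(1 + (L/π)²). (Direct route, valid since c ≤ 0: Poincaré gives c∫u² ≥ c(L/π)²∫(u')², so a(u,u) ≥ (1 + c(L/π)²)∫(u')², while ||u||_{H^1}² ≤ (1 + (L/π)²)∫(u')²; dividing yields the same α.) With (π/L)² = 9*π^2 and c = -434/11, the largest admissible constant is α = ((π/L)² + c)/((π/L)² + 1).
Simplifying, α = (-434 + 99*π^2)/(11*(1 + 9*π^2)).


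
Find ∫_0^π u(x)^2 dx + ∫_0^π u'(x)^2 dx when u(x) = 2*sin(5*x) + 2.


||u||_{H^1(0,π)}^2 = 16/5 + 56*π

u'(x) = 10*cos(5*x).
Expand u² and (u')² and integrate term by term on (0, π), using: for integers n ≥ 1, ∫_0^π sin²(nx) dx = ∫_0^π cos²(nx) dx = π/2; for n ≠ n', ∫_0^π sin(nx)sin(n'x) dx = ∫_0^π cos(nx)cos(n'x) dx = 0; and by product-to-sum, ∫_0^π sin(nx)cos(n'x) dx = ½∫_0^π [sin((n+n')x) + sin((n−n')x)] dx, which is 0 when n+n' is even and 2n/(n²−n'²) when n+n' is odd (it need not vanish on (0, π)). For the constant mode: ∫_0^π 1 dx = π, ∫_0^π cos(nx) dx = 0, ∫_0^π sin(nx) dx = (1−(−1)^n)/n.
  u² squared terms: (2)²·∫1 dx = 4·π = 4*π;  (2)²·∫sin(5x)² dx = 4·π/2 = 2*π.
  u² cross terms: 2·(2)·(2)·∫1·sin(5x) dx = 8·(2/5) = 16/5.
  So ∫_0^π u² dx = 4*π + 2*π + 16/5 = 16/5 + 6*π.
  (u')² squared terms: (10)²·∫cos(5x)² dx = 100·π/2 = 50*π.
  So ∫_0^π (u')² dx = 50*π.
||u||_{H^1}^2 = (16/5 + 6*π) + (50*π) = 16/5 + 56*π.


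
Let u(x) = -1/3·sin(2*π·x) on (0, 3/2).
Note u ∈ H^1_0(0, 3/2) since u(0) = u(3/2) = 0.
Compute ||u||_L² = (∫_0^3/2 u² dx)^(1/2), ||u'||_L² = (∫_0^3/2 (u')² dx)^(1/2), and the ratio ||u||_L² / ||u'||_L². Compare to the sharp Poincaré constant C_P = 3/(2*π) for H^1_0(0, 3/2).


||u||_L² / ||u'||_L² = 1/(2*π) < C_P = 3/(2*π).

u(x) = -1/3·sin(2*π·x), so u'(x) = -2*π*cos(2*π*x)/3.
Writing u(x) = A·sin(kπx/L) with A = -1/3 and k = 3, use ∫_0^L sin²(kπx/L) dx = L/2 and ∫_0^L cos²(kπx/L) dx = L/2.
u² = 1/9·sin²(2*π·x) and (u')² = 4*π^2/9·cos²(2*π·x), and each of sin², cos² integrates to L/2 = 3/4 over (0, 3/2).
∫_0^3/2 u² dx = 1/12, so ||u||_L² = sqrt(3)/6.
∫_0^3/2 (u')² dx = π^2/3, so ||u'||_L² = sqrt(3)*π/3.
Ratio ||u||_L² / ||u'||_L² = 1/(2*π).
Sharp Poincaré constant on H^1_0(0, 3/2) is C_P = L/π = 3/(2*π), achieved by sin(2*π/3·x).
This is the k = 3 harmonic; the ratio L/(kπ) is strictly less than C_P = L/π, consistent with the sharp inequality ||u||_L² ≤ C_P ||u'||_L².
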